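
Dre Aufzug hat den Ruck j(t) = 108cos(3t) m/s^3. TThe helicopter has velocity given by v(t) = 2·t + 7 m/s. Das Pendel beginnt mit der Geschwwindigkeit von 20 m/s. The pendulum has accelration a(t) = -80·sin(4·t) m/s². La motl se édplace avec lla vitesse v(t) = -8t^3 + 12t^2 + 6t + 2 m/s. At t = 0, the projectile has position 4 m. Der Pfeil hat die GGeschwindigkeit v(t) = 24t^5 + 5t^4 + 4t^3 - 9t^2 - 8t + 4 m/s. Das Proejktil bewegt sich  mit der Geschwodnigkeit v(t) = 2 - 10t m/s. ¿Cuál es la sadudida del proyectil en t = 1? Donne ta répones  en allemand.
Wir müssen unsere Gleichung für die Geschwindigkeit v(t) = 2 - 10·t 2-mal ableiten. Mit d/dt von v(t) finden wir a(t) = -10. Durch Ableiten von der Beschleunigung erhalten wir den Ruck: j(t) = 0. Mit j(t) = 0 und Einsetzen von t = 1, finden wir j = 0.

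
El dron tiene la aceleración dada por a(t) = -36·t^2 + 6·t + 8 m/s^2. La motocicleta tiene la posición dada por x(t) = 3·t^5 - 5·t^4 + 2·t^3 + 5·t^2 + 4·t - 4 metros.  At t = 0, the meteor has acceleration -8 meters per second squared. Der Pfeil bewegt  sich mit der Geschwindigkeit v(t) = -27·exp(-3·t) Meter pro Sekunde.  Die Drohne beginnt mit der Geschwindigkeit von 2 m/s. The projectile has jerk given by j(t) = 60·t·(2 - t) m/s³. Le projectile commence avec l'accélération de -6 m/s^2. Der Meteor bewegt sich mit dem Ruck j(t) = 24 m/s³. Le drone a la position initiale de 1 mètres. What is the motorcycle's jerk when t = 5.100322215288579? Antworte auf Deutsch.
Wir müssen unsere Gleichung für die Position x(t) = 3·t^5 - 5·t^4 + 2·t^3 + 5·t^2 + 4·t - 4 3-mal ableiten. Die Ableitung von der Position ergibt die Geschwindigkeit: v(t) = 15·t^4 - 20·t^3 + 6·t^2 + 10·t + 4. Die Ableitung von der Geschwindigkeit ergibt die Beschleunigung: a(t) = 60·t^3 - 60·t^2 + 12·t + 10. Die Ableitung von der Beschleunigung ergibt den Ruck: j(t) = 180·t^2 - 120·t + 12. Mit j(t) = 180·t^2 - 120·t + 12 und Einsetzen von t = 5.100322215288579, finden wir j = 4082.35294012329.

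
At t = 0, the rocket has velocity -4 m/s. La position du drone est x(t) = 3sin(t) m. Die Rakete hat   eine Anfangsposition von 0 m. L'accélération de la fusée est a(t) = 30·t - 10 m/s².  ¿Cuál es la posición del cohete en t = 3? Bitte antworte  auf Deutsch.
Ausgehend von der Beschleunigung a(t) = 30·t - 10, nehmen wir 2 Stammfunktionen. Das Integral von der Beschleunigung ist die Geschwindigkeit. Mit v(0) = -4 erhalten wir v(t) = 15·t^2 - 10·t - 4. Mit ∫v(t)dt und Anwendung von x(0) = 0, finden wir x(t) = 5·t^3 - 5·t^2 - 4·t. Aus der Gleichung für die Position x(t) = 5·t^3 - 5·t^2 - 4·t, setzen wir t = 3 ein und erhalten x = 78.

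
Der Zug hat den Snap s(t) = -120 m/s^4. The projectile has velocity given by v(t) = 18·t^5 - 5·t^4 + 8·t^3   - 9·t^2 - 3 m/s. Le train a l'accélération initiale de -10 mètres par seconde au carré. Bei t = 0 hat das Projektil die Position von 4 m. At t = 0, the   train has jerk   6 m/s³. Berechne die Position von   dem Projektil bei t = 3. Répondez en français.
Nous devons trouver l'intégrale de notre équation de la vitesse v(t) = 18·t^5 - 5·t^4 + 8·t^3 - 9·t^2 - 3 1 fois. La primitive de la vitesse est la position. En utilisant x(0) = 4, nous obtenons x(t) = 3·t^6 - t^5 + 2·t^4 - 3·t^3 - 3·t + 4. Nous avons la position x(t) = 3·t^6 - t^5 + 2·t^4 - 3·t^3 - 3·t + 4. En substituant t = 3: x(3) = 2020.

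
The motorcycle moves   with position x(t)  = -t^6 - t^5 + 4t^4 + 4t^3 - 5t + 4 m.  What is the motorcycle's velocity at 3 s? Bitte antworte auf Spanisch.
Para resolver esto, necesitamos tomar 1 derivada de nuestra ecuación de la posición x(t) = -t^6 - t^5 + 4·t^4 + 4·t^3 - 5·t + 4. Derivando la posición, obtenemos la velocidad: v(t) = -6·t^5 - 5·t^4 + 16·t^3 + 12·t^2 - 5. Usando v(t) = -6·t^5 - 5·t^4 + 16·t^3 + 12·t^2 - 5 y sustituyendo t = 3, encontramos v = -1328.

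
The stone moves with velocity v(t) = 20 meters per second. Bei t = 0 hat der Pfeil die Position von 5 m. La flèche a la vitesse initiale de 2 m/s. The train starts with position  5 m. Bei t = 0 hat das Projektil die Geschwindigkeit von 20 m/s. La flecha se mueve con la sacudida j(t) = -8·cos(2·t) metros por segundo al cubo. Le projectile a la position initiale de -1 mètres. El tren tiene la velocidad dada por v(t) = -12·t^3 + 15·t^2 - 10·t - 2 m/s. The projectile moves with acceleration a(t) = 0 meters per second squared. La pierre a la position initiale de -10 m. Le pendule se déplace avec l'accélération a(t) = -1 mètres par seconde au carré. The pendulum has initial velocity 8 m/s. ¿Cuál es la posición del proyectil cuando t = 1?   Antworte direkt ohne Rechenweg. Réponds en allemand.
Die Antwort ist 19.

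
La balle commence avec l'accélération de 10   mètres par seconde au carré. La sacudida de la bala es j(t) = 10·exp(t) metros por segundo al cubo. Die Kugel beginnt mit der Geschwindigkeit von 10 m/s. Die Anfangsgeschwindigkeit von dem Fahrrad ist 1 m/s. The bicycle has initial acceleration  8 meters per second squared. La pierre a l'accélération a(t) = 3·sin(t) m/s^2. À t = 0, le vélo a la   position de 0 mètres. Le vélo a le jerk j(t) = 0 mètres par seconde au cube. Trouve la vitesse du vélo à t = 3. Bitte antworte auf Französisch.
Nous devons trouver la primitive de notre équation du jerk j(t) = 0 2 fois. La primitive du jerk est l'accélération. En utilisant a(0) = 8, nous obtenons a(t) = 8. En prenant ∫a(t)dt et en appliquant v(0) = 1, nous trouvons v(t) = 8·t + 1. Nous avons la vitesse v(t) = 8·t + 1. En substituant t = 3: v(3) = 25.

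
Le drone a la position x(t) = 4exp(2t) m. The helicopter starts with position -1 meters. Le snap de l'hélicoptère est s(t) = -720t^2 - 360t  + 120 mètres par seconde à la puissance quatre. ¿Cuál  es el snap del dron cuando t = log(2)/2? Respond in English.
We must differentiate our position equation x(t) = 4·exp(2·t) 4 times. The derivative of position gives velocity: v(t) = 8·exp(2·t). The derivative of velocity gives acceleration: a(t) = 16·exp(2·t). Differentiating acceleration, we get jerk: j(t) = 32·exp(2·t). Taking d/dt of j(t), we find s(t) = 64·exp(2·t). We have snap s(t) = 64·exp(2·t). Substituting t = log(2)/2: s(log(2)/2) = 128.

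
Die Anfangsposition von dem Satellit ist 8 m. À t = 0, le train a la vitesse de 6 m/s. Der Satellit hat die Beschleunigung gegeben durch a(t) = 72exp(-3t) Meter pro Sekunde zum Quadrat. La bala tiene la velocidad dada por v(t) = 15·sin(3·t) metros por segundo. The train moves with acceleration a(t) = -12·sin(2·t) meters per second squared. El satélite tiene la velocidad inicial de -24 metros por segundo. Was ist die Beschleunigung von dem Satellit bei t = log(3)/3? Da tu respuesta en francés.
De l'équation de l'accélération a(t) = 72·exp(-3·t), nous substituons t = log(3)/3 pour obtenir a = 24.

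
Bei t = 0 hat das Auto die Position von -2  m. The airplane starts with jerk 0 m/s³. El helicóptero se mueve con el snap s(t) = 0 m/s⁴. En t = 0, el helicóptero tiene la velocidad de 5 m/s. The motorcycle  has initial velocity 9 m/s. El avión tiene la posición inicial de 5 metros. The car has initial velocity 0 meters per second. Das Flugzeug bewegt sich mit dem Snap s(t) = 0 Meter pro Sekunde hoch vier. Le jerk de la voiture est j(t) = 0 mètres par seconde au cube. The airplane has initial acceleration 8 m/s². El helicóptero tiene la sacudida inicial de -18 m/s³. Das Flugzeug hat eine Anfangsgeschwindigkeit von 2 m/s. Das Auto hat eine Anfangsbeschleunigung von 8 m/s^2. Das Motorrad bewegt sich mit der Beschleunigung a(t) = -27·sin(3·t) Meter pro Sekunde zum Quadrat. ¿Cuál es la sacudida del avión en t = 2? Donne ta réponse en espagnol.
Para resolver esto, necesitamos tomar 1 antiderivada de nuestra ecuación del snap s(t) = 0. La integral del snap es la sacudida. Usando j(0) = 0, obtenemos j(t) = 0. Usando j(t) = 0 y sustituyendo t = 2, encontramos j = 0.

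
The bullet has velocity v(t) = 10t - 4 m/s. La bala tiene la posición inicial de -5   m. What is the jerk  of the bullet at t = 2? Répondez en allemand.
Um dies zu lösen, müssen wir 2 Ableitungen unserer Gleichung für die Geschwindigkeit v(t) = 10·t - 4 nehmen. Durch Ableiten von der Geschwindigkeit erhalten wir die Beschleunigung: a(t) = 10. Die Ableitung von der Beschleunigung ergibt den Ruck: j(t) = 0. Wir haben den Ruck j(t) = 0. Durch Einsetzen von t = 2: j(2) = 0.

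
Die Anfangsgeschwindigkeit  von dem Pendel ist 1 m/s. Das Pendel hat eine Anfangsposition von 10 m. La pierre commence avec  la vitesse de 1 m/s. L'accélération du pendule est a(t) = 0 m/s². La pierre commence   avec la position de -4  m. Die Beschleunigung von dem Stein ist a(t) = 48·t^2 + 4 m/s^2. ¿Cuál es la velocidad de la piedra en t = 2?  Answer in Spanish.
Debemos encontrar la antiderivada de nuestra ecuación de la aceleración a(t) = 48·t^2 + 4 1 vez. Integrando la aceleración y usando la condición inicial v(0) = 1, obtenemos v(t) = 16·t^3 + 4·t + 1. Usando v(t) = 16·t^3 + 4·t + 1 y sustituyendo t = 2, encontramos v = 137.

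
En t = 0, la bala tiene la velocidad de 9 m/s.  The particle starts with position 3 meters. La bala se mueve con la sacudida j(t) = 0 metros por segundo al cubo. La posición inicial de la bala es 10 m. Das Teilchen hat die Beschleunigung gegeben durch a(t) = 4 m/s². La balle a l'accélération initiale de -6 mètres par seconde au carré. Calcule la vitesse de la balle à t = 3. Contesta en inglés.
We need to integrate our jerk equation j(t) = 0 2 times. Integrating jerk and using the initial condition a(0) = -6, we get a(t) = -6. Integrating acceleration and using the initial condition v(0) = 9, we get v(t) = 9 - 6·t. Using v(t) = 9 - 6·t and substituting t = 3, we find v = -9.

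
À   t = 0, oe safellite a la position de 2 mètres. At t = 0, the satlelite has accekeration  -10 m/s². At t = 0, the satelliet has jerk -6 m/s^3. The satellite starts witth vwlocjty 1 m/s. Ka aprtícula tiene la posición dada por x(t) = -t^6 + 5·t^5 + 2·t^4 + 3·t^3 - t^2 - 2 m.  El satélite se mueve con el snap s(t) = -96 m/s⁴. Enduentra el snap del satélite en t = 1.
De la ecuación del snap s(t) = -96, sustituimos t = 1 para obtener s = -96.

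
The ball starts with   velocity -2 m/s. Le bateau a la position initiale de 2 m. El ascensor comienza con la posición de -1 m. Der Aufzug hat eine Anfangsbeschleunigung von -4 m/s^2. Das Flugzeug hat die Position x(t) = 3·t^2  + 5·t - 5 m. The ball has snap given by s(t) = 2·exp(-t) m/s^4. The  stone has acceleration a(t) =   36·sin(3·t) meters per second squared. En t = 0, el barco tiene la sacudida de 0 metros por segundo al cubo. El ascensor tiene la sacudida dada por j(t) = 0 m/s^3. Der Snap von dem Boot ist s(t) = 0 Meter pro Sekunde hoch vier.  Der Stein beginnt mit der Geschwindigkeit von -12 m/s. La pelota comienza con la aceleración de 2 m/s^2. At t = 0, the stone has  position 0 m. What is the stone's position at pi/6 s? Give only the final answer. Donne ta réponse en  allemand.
Bei t = pi/6, x = -4.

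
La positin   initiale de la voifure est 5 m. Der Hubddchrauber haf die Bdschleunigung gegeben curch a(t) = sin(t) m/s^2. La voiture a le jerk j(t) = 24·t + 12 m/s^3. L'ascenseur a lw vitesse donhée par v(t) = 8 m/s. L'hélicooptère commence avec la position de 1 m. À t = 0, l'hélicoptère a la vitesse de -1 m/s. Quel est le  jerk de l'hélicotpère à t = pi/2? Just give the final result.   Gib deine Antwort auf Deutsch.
Der Ruck bei t = pi/2 ist j = 0.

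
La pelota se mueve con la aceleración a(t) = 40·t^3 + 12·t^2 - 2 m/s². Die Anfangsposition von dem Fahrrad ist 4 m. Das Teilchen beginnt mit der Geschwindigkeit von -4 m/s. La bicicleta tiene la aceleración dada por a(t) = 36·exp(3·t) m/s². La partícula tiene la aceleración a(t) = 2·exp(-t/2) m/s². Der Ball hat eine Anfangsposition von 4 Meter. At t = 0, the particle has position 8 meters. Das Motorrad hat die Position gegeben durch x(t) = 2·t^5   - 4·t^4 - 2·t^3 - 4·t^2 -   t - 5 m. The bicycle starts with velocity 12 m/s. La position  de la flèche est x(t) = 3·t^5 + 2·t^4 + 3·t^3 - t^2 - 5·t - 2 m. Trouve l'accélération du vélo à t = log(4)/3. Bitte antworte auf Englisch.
Using a(t) = 36·exp(3·t) and substituting t = log(4)/3, we find a = 144.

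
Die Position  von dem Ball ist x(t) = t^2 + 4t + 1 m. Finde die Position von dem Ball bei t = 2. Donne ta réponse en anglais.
Using x(t) = t^2 + 4·t + 1 and substituting t = 2, we find x = 13.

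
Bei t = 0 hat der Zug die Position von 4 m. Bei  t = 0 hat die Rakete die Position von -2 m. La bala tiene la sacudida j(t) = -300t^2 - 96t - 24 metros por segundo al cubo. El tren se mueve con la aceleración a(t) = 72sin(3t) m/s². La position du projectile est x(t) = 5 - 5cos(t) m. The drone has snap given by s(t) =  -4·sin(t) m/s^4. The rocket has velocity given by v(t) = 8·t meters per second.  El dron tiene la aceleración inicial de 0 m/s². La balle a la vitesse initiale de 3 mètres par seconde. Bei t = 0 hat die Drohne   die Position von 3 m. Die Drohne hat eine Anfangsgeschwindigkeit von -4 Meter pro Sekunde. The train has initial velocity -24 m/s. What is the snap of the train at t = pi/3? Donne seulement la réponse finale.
At t = pi/3, s = 0.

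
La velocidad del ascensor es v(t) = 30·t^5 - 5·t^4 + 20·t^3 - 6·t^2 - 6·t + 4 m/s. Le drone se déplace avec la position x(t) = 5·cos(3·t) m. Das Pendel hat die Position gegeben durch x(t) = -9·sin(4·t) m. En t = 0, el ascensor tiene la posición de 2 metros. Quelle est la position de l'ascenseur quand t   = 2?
Nous devons intégrer notre équation de la vitesse v(t) = 30·t^5 - 5·t^4 + 20·t^3 - 6·t^2 - 6·t + 4 1 fois. La primitive de la vitesse est la position. En utilisant x(0) = 2, nous obtenons x(t) = 5·t^6 - t^5 + 5·t^4 - 2·t^3 - 3·t^2 + 4·t + 2. De l'équation de la position x(t) = 5·t^6 - t^5 + 5·t^4 - 2·t^3 - 3·t^2 + 4·t + 2, nous substituons t = 2 pour obtenir x = 350.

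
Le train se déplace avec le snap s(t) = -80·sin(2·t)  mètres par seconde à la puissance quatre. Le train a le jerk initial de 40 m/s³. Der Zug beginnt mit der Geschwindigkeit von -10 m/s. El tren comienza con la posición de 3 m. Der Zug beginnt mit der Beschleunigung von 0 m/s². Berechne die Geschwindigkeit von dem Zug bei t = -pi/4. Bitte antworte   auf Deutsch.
Wir müssen das Integral unserer Gleichung für den Snap s(t) = -80·sin(2·t) 3-mal finden. Durch Integration von dem Snap und Verwendung der Anfangsbedingung j(0) = 40, erhalten wir j(t) = 40·cos(2·t). Mit ∫j(t)dt und Anwendung von a(0) = 0, finden wir a(t) = 20·sin(2·t). Die Stammfunktion von der Beschleunigung ist die Geschwindigkeit. Mit v(0) = -10 erhalten wir v(t) = -10·cos(2·t). Aus der Gleichung für die Geschwindigkeit v(t) = -10·cos(2·t), setzen wir t = -pi/4 ein und erhalten v = 0.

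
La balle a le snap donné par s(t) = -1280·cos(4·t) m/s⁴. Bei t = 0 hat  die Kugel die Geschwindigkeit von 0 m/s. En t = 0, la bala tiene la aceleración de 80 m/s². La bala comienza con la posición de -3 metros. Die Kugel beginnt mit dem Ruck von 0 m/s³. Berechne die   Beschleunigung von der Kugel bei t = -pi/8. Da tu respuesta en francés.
Pour résoudre ceci, nous devons prendre 2 intégrales de notre équation du snap s(t) = -1280·cos(4·t). En intégrant le snap et en utilisant la condition initiale j(0) = 0, nous obtenons j(t) = -320·sin(4·t). L'intégrale du jerk, avec a(0) = 80, donne l'accélération: a(t) = 80·cos(4·t). Nous avons l'accélération a(t) = 80·cos(4·t). En substituant t = -pi/8: a(-pi/8) = 0.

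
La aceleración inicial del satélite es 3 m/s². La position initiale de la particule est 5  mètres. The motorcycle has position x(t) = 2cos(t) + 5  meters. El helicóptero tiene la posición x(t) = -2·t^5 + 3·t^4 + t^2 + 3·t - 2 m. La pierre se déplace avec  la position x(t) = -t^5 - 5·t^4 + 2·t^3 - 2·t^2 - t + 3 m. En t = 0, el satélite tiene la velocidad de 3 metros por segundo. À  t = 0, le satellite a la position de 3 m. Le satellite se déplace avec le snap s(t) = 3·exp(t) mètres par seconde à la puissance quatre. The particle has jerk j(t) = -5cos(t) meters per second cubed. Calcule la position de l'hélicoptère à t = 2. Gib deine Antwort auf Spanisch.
Usando x(t) = -2·t^5 + 3·t^4 + t^2 + 3·t - 2 y sustituyendo t = 2, encontramos x = -8.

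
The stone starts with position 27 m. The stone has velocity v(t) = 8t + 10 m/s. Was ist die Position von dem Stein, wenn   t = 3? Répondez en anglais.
To solve this, we need to take 1 antiderivative of our velocity equation v(t) = 8·t + 10. The antiderivative of velocity, with x(0) = 27, gives position: x(t) = 4·t^2 + 10·t + 27. We have position x(t) = 4·t^2 + 10·t + 27. Substituting t = 3: x(3) = 93.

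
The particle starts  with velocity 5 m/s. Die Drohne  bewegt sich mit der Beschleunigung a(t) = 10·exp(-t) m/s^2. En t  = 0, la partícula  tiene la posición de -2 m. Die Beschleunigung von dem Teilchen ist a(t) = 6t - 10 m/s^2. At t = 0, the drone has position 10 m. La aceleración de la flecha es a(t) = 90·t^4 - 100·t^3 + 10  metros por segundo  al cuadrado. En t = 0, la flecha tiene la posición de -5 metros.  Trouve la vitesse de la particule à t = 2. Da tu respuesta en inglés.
We need to integrate our acceleration equation a(t) = 6·t - 10 1 time. Finding the antiderivative of a(t) and using v(0) = 5: v(t) = 3·t^2 - 10·t + 5. Using v(t) = 3·t^2 - 10·t + 5 and substituting t = 2, we find v = -3.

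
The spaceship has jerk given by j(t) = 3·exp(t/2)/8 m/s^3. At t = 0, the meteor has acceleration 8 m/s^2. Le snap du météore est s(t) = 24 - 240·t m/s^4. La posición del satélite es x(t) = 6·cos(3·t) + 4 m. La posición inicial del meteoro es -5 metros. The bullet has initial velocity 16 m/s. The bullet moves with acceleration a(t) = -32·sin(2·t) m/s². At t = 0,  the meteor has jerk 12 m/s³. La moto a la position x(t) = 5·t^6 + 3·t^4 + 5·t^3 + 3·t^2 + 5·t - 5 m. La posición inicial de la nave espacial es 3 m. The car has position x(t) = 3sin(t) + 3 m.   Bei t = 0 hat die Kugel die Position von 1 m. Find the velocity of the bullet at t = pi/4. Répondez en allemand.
Wir müssen die Stammfunktion unserer Gleichung für die Beschleunigung a(t) = -32·sin(2·t) 1-mal finden. Durch Integration von der Beschleunigung und Verwendung der Anfangsbedingung v(0) = 16, erhalten wir v(t) = 16·cos(2·t). Wir haben die Geschwindigkeit v(t) = 16·cos(2·t). Durch Einsetzen von t = pi/4: v(pi/4) = 0.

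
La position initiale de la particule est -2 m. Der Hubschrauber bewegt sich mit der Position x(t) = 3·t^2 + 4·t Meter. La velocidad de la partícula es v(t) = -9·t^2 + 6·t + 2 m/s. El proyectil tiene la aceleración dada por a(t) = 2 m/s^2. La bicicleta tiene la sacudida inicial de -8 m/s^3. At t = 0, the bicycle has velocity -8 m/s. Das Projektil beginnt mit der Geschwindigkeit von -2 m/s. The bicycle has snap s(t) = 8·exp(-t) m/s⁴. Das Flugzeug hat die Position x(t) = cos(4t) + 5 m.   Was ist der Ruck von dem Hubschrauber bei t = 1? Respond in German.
Ausgehend von der Position x(t) = 3·t^2 + 4·t, nehmen wir 3 Ableitungen. Mit d/dt von x(t) finden wir v(t) = 6·t + 4. Mit d/dt von v(t) finden wir a(t) = 6. Durch Ableiten von der Beschleunigung erhalten wir den Ruck: j(t) = 0. Wir haben den Ruck j(t) = 0. Durch Einsetzen von t = 1: j(1) = 0.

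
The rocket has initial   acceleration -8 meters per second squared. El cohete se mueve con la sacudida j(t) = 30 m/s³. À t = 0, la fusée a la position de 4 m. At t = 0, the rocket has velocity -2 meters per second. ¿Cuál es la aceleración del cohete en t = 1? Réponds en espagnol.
Para resolver esto, necesitamos tomar 1 integral de nuestra ecuación de la sacudida j(t) = 30. Integrando la sacudida y usando la condición inicial a(0) = -8, obtenemos a(t) = 30·t - 8. Tenemos la aceleración a(t) = 30·t - 8. Sustituyendo t = 1: a(1) = 22.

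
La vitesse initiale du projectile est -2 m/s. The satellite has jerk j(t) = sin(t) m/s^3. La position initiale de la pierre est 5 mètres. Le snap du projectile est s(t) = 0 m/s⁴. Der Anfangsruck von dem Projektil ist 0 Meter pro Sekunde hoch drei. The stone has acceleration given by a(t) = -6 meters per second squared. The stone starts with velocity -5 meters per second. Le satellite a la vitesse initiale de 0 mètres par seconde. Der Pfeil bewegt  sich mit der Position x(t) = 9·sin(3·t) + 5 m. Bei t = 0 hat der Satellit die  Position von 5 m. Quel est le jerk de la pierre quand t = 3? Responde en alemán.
Ausgehend von der Beschleunigung a(t) = -6, nehmen wir 1 Ableitung. Durch Ableiten von der Beschleunigung erhalten wir den Ruck: j(t) = 0. Wir haben den Ruck j(t) = 0. Durch Einsetzen von t = 3: j(3) = 0.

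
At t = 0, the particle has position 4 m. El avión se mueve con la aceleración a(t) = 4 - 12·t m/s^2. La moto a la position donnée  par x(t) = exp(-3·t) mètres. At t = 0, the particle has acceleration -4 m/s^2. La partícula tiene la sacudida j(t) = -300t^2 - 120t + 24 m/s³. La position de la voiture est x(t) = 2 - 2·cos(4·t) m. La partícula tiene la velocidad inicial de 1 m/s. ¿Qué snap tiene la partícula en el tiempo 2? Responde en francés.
Nous devons dériver notre équation du jerk j(t) = -300·t^2 - 120·t + 24 1 fois. En prenant d/dt de j(t), nous trouvons s(t) = -600·t - 120. En utilisant s(t) = -600·t - 120 et en substituant t = 2, nous trouvons s = -1320.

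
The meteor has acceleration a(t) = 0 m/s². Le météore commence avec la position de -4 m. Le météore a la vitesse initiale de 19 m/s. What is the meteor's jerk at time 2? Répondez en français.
En partant de l'accélération a(t) = 0, nous prenons 1 dérivée. En dérivant l'accélération, nous obtenons le jerk: j(t) = 0. De l'équation du jerk j(t) = 0, nous substituons t = 2 pour obtenir j = 0.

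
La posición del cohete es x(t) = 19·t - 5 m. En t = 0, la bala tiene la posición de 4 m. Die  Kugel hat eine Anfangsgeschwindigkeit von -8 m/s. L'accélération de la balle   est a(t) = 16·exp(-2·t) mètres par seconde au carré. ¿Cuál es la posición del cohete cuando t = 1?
Usando x(t) = 19·t - 5 y sustituyendo t = 1, encontramos x = 14.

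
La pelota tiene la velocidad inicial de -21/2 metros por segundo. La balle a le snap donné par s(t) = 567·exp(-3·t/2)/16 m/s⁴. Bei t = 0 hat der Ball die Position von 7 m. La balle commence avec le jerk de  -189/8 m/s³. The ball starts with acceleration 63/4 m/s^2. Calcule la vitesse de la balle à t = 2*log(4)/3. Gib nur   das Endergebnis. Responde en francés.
v(2*log(4)/3) = -21/8.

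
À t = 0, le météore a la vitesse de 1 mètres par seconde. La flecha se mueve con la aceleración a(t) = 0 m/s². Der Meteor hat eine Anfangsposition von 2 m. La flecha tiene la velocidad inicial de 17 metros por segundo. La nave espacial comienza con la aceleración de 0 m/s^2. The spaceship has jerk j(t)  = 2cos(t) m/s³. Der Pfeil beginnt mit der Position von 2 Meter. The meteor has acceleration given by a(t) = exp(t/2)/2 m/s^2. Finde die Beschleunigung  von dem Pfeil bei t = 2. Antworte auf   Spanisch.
Usando a(t) = 0 y sustituyendo t = 2, encontramos a = 0.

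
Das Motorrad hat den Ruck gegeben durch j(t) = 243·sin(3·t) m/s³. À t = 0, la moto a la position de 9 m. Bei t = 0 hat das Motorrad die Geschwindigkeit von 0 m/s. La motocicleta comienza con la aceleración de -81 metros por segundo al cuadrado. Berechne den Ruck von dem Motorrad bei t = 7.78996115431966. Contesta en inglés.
Using j(t) = 243·sin(3·t) and substituting t = 7.78996115431966, we find j = -238.531917150621.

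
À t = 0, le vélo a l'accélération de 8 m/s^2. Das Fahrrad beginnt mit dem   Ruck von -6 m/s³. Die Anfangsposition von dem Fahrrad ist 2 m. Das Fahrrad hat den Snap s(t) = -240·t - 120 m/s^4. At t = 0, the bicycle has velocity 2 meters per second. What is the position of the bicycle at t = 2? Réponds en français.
Nous devons intégrer notre équation du snap s(t) = -240·t - 120 4 fois. La primitive du snap est le jerk. En utilisant j(0) = -6, nous obtenons j(t) = -120·t^2 - 120·t - 6. La primitive du jerk est l'accélération. En utilisant a(0) = 8, nous obtenons a(t) = -40·t^3 - 60·t^2 - 6·t + 8. La primitive de l'accélération est la vitesse. En utilisant v(0) = 2, nous obtenons v(t) = -10·t^4 - 20·t^3 - 3·t^2 + 8·t + 2. En intégrant la vitesse et en utilisant la condition initiale x(0) = 2, nous obtenons x(t) = -2·t^5 - 5·t^4 - t^3 + 4·t^2 + 2·t + 2. En utilisant x(t) = -2·t^5 - 5·t^4 - t^3 + 4·t^2 + 2·t + 2 et en substituant t = 2, nous trouvons x = -130.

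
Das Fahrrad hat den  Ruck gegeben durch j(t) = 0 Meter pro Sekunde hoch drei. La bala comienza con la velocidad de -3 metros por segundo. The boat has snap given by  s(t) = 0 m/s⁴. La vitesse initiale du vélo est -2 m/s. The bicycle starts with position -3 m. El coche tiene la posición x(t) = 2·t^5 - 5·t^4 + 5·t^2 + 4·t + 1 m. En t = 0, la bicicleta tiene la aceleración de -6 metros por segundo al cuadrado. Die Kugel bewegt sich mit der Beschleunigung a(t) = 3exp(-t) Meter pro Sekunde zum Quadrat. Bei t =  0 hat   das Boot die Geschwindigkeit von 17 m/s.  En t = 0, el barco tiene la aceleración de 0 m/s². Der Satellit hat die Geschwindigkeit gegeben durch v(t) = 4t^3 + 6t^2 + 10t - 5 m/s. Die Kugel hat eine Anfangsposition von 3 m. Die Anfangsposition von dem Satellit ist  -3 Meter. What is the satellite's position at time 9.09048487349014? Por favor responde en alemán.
Wir müssen unsere Gleichung für die Geschwindigkeit v(t) = 4·t^3 + 6·t^2 + 10·t - 5 1-mal integrieren. Das Integral von der Geschwindigkeit ist die Position. Mit x(0) = -3 erhalten wir x(t) = t^4 + 2·t^3 + 5·t^2 - 5·t - 3. Aus der Gleichung für die Position x(t) = t^4 + 2·t^3 + 5·t^2 - 5·t - 3, setzen wir t = 9.09048487349014 ein und erhalten x = 8696.01116726428.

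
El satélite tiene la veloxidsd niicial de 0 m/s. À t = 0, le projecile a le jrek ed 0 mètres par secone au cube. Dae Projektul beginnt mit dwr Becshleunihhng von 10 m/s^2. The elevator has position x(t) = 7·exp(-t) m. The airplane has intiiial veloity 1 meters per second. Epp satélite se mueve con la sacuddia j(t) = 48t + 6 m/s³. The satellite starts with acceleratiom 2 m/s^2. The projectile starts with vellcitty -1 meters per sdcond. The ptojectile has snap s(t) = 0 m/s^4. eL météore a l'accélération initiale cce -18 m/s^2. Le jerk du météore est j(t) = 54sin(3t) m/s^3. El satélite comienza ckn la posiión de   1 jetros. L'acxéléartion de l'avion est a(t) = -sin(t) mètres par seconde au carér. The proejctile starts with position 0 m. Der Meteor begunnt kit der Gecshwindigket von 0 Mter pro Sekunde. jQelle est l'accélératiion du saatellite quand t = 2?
En partant du jerk j(t) = 48·t + 6, nous prenons 1 primitive. La primitive du jerk, avec a(0) = 2, donne l'accélération: a(t) = 24·t^2 + 6·t + 2. En utilisant a(t) = 24·t^2 + 6·t + 2 et en substituant t = 2, nous trouvons a = 110.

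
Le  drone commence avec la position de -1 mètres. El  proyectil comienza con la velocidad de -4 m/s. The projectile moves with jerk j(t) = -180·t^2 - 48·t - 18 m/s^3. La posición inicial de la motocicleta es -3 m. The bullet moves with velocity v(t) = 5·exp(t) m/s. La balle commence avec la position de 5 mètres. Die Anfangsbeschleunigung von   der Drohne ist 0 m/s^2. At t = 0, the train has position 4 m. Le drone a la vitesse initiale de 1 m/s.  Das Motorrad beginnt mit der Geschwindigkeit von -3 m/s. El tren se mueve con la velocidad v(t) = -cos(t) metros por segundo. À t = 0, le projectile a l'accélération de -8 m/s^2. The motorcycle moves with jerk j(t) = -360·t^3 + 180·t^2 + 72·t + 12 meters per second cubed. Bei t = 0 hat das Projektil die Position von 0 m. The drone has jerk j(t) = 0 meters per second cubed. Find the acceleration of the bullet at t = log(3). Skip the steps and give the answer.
The answer is 15.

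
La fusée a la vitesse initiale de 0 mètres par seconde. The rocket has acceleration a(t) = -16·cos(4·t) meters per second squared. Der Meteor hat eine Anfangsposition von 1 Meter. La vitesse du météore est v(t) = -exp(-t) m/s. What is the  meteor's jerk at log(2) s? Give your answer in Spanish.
Debemos derivar nuestra ecuación de la velocidad v(t) = -exp(-t) 2 veces. Derivando la velocidad, obtenemos la aceleración: a(t) = exp(-t). La derivada de la aceleración da la sacudida: j(t) = -exp(-t). De la ecuación de la sacudida j(t) = -exp(-t), sustituimos t = log(2) para obtener j = -1/2.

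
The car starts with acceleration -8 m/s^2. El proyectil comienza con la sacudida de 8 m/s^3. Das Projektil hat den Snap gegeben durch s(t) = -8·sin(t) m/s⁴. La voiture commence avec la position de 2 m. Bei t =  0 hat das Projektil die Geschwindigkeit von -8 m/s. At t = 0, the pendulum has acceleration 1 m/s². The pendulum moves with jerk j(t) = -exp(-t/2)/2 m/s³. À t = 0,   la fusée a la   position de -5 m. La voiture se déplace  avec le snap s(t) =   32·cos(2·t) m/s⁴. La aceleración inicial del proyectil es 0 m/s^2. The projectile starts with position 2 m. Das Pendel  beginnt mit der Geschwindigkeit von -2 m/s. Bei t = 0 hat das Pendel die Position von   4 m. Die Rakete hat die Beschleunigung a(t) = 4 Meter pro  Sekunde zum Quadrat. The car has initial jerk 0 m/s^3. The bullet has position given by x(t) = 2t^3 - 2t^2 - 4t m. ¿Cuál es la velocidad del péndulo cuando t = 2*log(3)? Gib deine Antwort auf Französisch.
Pour résoudre ceci, nous devons prendre 2 intégrales de notre équation du jerk j(t) = -exp(-t/2)/2. En prenant ∫j(t)dt et en appliquant a(0) = 1, nous trouvons a(t) = exp(-t/2). L'intégrale de l'accélération est la vitesse. En utilisant v(0) = -2, nous obtenons v(t) = -2·exp(-t/2). En utilisant v(t) = -2·exp(-t/2) et en substituant t = 2*log(3), nous trouvons v = -2/3.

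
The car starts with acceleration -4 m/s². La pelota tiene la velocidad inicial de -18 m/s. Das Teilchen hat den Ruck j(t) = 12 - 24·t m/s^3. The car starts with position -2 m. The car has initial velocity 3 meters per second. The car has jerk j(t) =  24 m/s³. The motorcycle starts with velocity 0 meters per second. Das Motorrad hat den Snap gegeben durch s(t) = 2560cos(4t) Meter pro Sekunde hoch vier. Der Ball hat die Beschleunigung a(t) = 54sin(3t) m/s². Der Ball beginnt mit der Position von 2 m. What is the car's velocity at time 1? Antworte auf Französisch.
Pour résoudre ceci, nous devons prendre 2 primitives de notre équation du jerk j(t) = 24. En prenant ∫j(t)dt et en appliquant a(0) = -4, nous trouvons a(t) = 24·t - 4. La primitive de l'accélération, avec v(0) = 3, donne la vitesse: v(t) = 12·t^2 - 4·t + 3. De l'équation de la vitesse v(t) = 12·t^2 - 4·t + 3, nous substituons t = 1 pour obtenir v = 11.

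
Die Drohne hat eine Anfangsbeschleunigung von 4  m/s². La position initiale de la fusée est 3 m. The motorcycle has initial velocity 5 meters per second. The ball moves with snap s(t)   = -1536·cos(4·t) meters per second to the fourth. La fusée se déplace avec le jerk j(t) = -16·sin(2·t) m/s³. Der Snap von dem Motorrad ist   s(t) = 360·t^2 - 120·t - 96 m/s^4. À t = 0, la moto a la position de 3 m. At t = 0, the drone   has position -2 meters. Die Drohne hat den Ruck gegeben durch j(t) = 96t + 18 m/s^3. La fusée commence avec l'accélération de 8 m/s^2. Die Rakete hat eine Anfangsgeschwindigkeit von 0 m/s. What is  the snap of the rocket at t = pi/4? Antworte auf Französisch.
En partant du jerk j(t) = -16·sin(2·t), nous prenons 1 dérivée. En dérivant le jerk, nous obtenons le snap: s(t) = -32·cos(2·t). Nous avons le snap s(t) = -32·cos(2·t). En substituant t = pi/4: s(pi/4) = 0.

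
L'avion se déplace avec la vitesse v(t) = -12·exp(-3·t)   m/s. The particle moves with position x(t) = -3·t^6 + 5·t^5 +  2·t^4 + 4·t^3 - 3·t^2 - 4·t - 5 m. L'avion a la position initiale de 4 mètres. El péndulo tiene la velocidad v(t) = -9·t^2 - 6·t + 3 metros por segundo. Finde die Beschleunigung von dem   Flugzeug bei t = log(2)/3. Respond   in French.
Pour résoudre ceci, nous devons prendre 1 dérivée de notre équation de la vitesse v(t) = -12·exp(-3·t). La dérivée de la vitesse donne l'accélération: a(t) = 36·exp(-3·t). En utilisant a(t) = 36·exp(-3·t) et en substituant t = log(2)/3, nous trouvons a = 18.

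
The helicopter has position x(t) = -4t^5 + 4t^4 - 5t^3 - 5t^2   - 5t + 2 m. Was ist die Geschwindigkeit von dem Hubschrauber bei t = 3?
Wir müssen unsere Gleichung für die Position x(t) = -4·t^5 + 4·t^4 - 5·t^3 - 5·t^2 - 5·t + 2 1-mal ableiten. Mit d/dt von x(t) finden wir v(t) = -20·t^4 + 16·t^3 - 15·t^2 - 10·t - 5. Mit v(t) = -20·t^4 + 16·t^3 - 15·t^2 - 10·t - 5 und Einsetzen von t = 3, finden wir v = -1358.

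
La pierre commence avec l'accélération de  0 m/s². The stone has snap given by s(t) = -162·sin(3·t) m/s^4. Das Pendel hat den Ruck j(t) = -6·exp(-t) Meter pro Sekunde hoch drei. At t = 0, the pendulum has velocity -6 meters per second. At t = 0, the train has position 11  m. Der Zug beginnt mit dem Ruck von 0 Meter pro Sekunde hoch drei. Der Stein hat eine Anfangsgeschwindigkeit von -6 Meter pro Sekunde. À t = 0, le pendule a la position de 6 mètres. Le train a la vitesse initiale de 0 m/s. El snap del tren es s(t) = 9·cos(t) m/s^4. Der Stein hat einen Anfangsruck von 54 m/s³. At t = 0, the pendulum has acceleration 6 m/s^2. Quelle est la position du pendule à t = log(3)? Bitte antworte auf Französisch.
Pour résoudre ceci, nous devons prendre 3 intégrales de notre équation du jerk j(t) = -6·exp(-t). La primitive du jerk, avec a(0) = 6, donne l'accélération: a(t) = 6·exp(-t). La primitive de l'accélération est la vitesse. En utilisant v(0) = -6, nous obtenons v(t) = -6·exp(-t). La primitive de la vitesse, avec x(0) = 6, donne la position: x(t) = 6·exp(-t). En utilisant x(t) = 6·exp(-t) et en substituant t = log(3), nous trouvons x = 2.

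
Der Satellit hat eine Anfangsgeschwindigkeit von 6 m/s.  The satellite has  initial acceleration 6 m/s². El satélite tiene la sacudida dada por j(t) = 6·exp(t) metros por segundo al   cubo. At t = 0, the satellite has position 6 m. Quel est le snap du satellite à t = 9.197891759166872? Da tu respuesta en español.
Partiendo de la sacudida j(t) = 6·exp(t), tomamos 1 derivada. La derivada de la sacudida da el snap: s(t) = 6·exp(t). De la ecuación del snap s(t) = 6·exp(t), sustituimos t = 9.197891759166872 para obtener s = 59257.7130387947.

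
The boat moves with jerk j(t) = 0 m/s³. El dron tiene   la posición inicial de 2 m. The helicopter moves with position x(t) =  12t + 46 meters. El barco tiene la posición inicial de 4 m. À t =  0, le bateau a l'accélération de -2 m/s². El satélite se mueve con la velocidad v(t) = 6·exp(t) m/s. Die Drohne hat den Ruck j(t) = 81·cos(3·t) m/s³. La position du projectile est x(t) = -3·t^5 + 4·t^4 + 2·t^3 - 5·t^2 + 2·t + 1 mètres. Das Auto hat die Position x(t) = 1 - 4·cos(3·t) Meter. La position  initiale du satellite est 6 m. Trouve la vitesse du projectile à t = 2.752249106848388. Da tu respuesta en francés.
En partant de la position x(t) = -3·t^5 + 4·t^4 + 2·t^3 - 5·t^2 + 2·t + 1, nous prenons 1 dérivée. En dérivant la position, nous obtenons la vitesse: v(t) = -15·t^4 + 16·t^3 + 6·t^2 - 10·t + 2. De l'équation de la vitesse v(t) = -15·t^4 + 16·t^3 + 6·t^2 - 10·t + 2, nous substituons t = 2.752249106848388 pour obtenir v = -507.187148699929.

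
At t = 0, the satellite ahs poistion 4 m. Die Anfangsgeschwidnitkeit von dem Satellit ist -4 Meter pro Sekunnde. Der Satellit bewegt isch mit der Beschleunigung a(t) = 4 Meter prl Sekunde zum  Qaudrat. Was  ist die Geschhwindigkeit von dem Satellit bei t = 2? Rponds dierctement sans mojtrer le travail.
v(2) = 4.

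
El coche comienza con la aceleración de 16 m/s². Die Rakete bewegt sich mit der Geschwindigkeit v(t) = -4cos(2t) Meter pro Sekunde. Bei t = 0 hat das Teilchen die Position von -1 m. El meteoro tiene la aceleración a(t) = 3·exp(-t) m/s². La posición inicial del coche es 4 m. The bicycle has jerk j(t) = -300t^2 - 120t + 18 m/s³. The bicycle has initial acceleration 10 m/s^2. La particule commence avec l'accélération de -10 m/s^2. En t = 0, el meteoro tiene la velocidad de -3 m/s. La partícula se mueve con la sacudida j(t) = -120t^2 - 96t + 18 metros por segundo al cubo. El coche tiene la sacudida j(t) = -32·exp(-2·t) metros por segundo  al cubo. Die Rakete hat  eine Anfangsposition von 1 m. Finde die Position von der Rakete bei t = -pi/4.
Um dies zu lösen, müssen wir 1 Integral unserer Gleichung für die Geschwindigkeit v(t) = -4·cos(2·t) finden. Das Integral von der Geschwindigkeit, mit x(0) = 1, ergibt die Position: x(t) = 1 - 2·sin(2·t). Mit x(t) = 1 - 2·sin(2·t) und Einsetzen von t = -pi/4, finden wir x = 3.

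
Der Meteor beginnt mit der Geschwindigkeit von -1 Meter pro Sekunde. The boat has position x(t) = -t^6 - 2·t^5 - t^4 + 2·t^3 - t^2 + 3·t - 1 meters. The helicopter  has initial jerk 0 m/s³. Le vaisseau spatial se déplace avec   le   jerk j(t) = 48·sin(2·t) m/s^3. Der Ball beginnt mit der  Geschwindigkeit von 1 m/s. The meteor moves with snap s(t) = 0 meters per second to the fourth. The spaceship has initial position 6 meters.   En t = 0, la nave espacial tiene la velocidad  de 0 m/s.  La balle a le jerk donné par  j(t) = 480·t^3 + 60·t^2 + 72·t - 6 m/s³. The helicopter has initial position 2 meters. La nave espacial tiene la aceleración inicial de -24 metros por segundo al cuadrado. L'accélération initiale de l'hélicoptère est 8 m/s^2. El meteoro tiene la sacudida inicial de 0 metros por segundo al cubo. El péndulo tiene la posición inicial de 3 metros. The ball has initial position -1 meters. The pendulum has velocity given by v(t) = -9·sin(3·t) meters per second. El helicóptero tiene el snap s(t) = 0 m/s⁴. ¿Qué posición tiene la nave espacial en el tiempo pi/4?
Necesitamos integrar nuestra ecuación de la sacudida j(t) = 48·sin(2·t) 3 veces. Tomando ∫j(t)dt y aplicando a(0) = -24, encontramos a(t) = -24·cos(2·t). Tomando ∫a(t)dt y aplicando v(0) = 0, encontramos v(t) = -12·sin(2·t). La antiderivada de la velocidad es la posición. Usando x(0) = 6, obtenemos x(t) = 6·cos(2·t). Usando x(t) = 6·cos(2·t) y sustituyendo t = pi/4, encontramos x = 0.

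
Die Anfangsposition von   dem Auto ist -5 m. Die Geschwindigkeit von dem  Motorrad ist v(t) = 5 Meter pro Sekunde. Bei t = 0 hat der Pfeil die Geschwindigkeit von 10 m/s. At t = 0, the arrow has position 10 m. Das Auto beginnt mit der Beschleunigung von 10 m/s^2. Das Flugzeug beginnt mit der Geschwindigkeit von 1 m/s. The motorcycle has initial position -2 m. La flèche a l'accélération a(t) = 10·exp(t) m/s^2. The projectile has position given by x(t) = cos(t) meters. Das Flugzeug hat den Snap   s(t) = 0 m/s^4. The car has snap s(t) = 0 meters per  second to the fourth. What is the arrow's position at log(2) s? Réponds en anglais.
To solve this, we need to take 2 antiderivatives of our acceleration equation a(t) = 10·exp(t). The integral of acceleration is velocity. Using v(0) = 10, we get v(t) = 10·exp(t). Finding the antiderivative of v(t) and using x(0) = 10: x(t) = 10·exp(t). We have position x(t) = 10·exp(t). Substituting t = log(2): x(log(2)) = 20.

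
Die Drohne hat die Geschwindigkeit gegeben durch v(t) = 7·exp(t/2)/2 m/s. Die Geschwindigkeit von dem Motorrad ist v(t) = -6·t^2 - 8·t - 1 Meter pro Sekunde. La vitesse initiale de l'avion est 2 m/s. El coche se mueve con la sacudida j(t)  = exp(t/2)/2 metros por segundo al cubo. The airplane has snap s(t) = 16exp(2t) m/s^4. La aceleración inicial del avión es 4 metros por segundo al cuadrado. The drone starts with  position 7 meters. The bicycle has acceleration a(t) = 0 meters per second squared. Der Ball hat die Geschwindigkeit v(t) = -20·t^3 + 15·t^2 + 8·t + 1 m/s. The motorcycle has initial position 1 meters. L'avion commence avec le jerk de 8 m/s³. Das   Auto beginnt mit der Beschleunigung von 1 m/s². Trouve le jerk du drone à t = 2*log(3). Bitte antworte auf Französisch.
Pour résoudre ceci, nous devons prendre 2 dérivées de notre équation de la vitesse v(t) = 7·exp(t/2)/2. La dérivée de la vitesse donne l'accélération: a(t) = 7·exp(t/2)/4. La dérivée de l'accélération donne le jerk: j(t) = 7·exp(t/2)/8. En utilisant j(t) = 7·exp(t/2)/8 et en substituant t = 2*log(3), nous trouvons j = 21/8.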